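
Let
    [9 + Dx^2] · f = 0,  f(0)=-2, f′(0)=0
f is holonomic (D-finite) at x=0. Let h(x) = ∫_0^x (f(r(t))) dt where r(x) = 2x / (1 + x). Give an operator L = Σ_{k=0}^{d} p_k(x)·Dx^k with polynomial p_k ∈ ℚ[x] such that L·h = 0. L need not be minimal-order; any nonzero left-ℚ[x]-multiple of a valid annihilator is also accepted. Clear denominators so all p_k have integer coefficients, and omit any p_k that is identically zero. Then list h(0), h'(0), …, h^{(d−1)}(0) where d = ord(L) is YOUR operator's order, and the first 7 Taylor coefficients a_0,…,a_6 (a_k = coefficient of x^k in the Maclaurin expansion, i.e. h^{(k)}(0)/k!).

f: a_k = -2, 0, 9, 0, -27/4, 0, 81/40, …
h₀=f(r): pull back L_f along r ⇒ L₀.
h=∫₀ˣh₀: take L = L₀·Dx.
L = 36·Dx + (2 + 6·x + 6·x^2 + 2·x^3)·Dx^2 + (1 + 4·x + 6·x^2 + 4·x^3 + x^4)·Dx^3  (order 3).
h: a_k = 0, -2, 0, 12, -18, 0, 48, …
ICs: h(0) = 0, h′(0) = -2, h′′(0) = 0.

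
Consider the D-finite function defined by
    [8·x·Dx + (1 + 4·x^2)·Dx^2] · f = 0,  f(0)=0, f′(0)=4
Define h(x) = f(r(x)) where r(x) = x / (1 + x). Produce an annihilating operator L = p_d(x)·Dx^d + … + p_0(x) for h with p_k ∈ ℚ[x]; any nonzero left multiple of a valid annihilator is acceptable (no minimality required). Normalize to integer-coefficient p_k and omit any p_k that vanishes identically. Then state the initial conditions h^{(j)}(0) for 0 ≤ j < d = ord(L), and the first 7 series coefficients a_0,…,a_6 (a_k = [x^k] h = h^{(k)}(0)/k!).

f: a_k = 0, 4, 0, -16/3, 0, 64/5, 0, …
Change of var in L_f (x↦r) gives L₀.
L = (2 + 10·x)·Dx + (1 + 2·x + 5·x^2)·Dx^2  (order 2).
h: a_k = 0, 4, -4, -4/3, 12, -76/5, -44/3, …
ICs: h(0) = 0, h′(0) = 4.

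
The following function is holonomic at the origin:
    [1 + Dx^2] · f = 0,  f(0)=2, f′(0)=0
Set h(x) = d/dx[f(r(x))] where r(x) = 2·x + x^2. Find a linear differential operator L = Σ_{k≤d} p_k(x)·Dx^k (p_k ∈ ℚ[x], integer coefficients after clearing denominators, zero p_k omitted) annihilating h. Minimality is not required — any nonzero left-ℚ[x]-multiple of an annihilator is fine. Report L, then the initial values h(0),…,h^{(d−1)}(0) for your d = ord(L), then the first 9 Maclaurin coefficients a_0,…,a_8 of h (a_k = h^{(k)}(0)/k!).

f: a_k = 2, 0, -1, 0, 1/12, 0, -1/360, 0, 1/20160, …
h₀=f(r): pull back L_f along r ⇒ L₀.
h=h₀': d/dx-closure on L₀ ⇒ L.
L = (7 + 16·x + 24·x^2 + 16·x^3 + 4·x^4) + (-3 - 3·x)·Dx + (1 + 2·x + x^2)·Dx^2  (order 2).
h: a_k = 0, -8, -12, 4/3, 40/3, 164/15, 14/15, -1438/315, -124/35, …
ICs: h(0) = 0, h′(0) = -8.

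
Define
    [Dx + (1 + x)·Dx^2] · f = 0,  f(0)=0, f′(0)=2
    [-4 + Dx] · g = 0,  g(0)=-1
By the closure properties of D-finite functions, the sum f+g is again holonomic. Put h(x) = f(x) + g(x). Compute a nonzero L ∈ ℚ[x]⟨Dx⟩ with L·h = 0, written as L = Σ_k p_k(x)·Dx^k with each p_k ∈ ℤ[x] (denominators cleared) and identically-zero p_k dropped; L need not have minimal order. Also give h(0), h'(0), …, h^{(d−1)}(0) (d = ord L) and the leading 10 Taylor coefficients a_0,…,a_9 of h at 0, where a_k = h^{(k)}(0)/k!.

L = (-24 - 16·x)·Dx + (-14 - 32·x - 16·x^2)·Dx^2 + (5 + 9·x + 4·x^2)·Dx^3  (order 3).
h: a_k = -1, -2, -9, -10, -67/6, -122/15, -271/45, -934/315, -2363/1260, -1418/2835, …
ICs: h(0) = -1, h′(0) = -2, h′′(0) = -18.

f: a_k = 0, 2, -1, 2/3, -1/2, 2/5, -1/3, 2/7, -1/4, 2/9, …
g: a_k = -1, -4, -8, -32/3, -32/3, -128/15, -256/45, -1024/315, -512/315, -2048/2835, …
Sum ⇒ L₀ = lclm(L_f,L_g) in ℚ(x)⟨Dx⟩.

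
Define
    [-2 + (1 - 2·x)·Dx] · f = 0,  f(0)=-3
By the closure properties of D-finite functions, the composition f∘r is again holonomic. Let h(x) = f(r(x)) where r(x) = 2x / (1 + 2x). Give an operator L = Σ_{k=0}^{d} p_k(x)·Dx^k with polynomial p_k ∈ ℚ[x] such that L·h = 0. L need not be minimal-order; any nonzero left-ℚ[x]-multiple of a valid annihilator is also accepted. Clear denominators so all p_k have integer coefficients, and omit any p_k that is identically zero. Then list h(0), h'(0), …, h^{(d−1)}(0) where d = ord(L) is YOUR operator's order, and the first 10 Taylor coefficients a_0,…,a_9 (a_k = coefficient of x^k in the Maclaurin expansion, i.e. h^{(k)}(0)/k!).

L = 4 + (-1 + 4·x^2)·Dx  (order 1).
h: a_k = -3, -12, -24, -48, -96, -192, -384, -768, -1536, -3072, …
ICs: h(0) = -3.

f: a_k = -3, -6, -12, -24, -48, -96, -192, -384, -768, -1536, …
f∘r: x↦r, Dx↦Dx/r' in L_f ⇒ L₀.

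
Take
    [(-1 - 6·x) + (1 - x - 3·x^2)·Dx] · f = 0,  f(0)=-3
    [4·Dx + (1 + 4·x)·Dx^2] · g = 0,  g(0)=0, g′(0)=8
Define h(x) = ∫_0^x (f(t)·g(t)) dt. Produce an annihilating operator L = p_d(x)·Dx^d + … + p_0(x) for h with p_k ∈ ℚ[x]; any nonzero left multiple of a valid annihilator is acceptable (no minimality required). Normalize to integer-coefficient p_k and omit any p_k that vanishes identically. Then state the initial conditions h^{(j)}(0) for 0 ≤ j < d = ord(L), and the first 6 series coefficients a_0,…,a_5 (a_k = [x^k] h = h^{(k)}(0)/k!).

L = (10 + 48·x)·Dx + (-2 + 24·x + 60·x^2)·Dx^2 + (-1 - 3·x + 7·x^2 + 12·x^3)·Dx^3  (order 3).
h: a_k = 0, 0, -12, 8, -44, 56, …
ICs: h(0) = 0, h′(0) = 0, h′′(0) = -24.

f: a_k = -3, -3, -12, -21, -57, -120, …
g: a_k = 0, 8, -16, 128/3, -128, 2048/5, …
L₀ := L_f ⊗_s L_g (sym. prod.), ord ≤ 2.
∫: right-multiply L₀ by Dx.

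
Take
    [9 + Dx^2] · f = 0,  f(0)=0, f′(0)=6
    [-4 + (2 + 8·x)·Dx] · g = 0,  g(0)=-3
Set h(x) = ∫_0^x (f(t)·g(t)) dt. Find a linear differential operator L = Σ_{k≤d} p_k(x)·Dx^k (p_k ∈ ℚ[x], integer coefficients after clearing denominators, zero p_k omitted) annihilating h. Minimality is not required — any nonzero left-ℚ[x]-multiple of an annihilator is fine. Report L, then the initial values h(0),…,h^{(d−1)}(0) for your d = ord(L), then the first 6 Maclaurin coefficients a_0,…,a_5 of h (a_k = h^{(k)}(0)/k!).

f: a_k = 0, 6, 0, -9, 0, 81/20, …
g: a_k = -3, -6, 6, -12, 30, -84, …
h₀=f·g: eliminate ⇒ L₀, order ≤ 2·1.
h=∫₀ˣh₀: take L = L₀·Dx.
L = (21 + 72·x + 144·x^2)·Dx + (-4 - 16·x)·Dx^2 + (1 + 8·x + 16·x^2)·Dx^3  (order 3).
h: a_k = 0, 0, -9, -12, 63/4, -18/5, …
ICs: h(0) = 0, h′(0) = 0, h′′(0) = -18.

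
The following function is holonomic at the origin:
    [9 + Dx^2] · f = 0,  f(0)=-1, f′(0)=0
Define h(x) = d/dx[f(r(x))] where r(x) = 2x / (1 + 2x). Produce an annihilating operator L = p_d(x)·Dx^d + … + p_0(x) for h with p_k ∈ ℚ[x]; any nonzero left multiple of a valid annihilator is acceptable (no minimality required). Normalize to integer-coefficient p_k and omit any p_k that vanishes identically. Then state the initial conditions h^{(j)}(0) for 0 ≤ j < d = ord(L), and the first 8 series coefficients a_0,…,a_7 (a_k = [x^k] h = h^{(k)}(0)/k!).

L = (60 + 96·x + 96·x^2) + (12 + 72·x + 144·x^2 + 96·x^3)·Dx + (1 + 8·x + 24·x^2 + 32·x^3 + 16·x^4)·Dx^2  (order 2).
h: a_k = 0, 36, -216, 648, -720, -19656/5, 154224/5, -4696848/35, …
ICs: h(0) = 0, h′(0) = 36.

f: a_k = -1, 0, 9/2, 0, -27/8, 0, 81/80, 0, …
Change of var in L_f (x↦r) gives L₀.
h=h₀': d/dx-closure on L₀ ⇒ L.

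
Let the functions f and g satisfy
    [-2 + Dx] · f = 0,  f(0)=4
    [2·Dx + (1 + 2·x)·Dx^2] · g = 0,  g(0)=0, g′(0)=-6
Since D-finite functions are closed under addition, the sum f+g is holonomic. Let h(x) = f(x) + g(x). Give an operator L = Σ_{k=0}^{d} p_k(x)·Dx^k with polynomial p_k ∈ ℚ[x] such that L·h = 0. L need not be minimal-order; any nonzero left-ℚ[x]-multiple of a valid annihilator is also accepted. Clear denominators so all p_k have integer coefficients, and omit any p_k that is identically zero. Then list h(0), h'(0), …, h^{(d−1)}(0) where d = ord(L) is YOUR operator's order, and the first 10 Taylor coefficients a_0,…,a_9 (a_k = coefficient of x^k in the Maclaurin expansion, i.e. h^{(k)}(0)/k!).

f: a_k = 4, 8, 8, 16/3, 8/3, 16/15, 16/45, 32/315, 8/315, 16/2835, …
g: a_k = 0, -6, 6, -8, 12, -96/5, 32, -384/7, 96, -512/3, …
f+g: L₀ = lclm(L_f,L_g), ord ≤ 1+2.
L = (-6 - 4·x)·Dx + (1 - 4·x - 4·x^2)·Dx^2 + (1 + 3·x + 2·x^2)·Dx^3  (order 3).
h: a_k = 4, 2, 14, -8/3, 44/3, -272/15, 1456/45, -2464/45, 30248/315, -483824/2835, …
ICs: h(0) = 4, h′(0) = 2, h′′(0) = 28.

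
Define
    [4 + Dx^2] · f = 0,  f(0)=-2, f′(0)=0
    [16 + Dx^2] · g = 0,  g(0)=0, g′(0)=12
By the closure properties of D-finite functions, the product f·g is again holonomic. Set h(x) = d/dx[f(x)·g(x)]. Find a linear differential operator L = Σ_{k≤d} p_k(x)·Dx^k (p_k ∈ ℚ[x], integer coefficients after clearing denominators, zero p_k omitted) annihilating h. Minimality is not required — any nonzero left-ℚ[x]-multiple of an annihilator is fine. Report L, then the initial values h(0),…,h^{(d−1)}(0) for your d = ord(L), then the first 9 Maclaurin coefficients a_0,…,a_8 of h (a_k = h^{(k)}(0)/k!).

f: a_k = -2, 0, 4, 0, -4/3, 0, 8/45, 0, -4/315, …
g: a_k = 0, 12, 0, -32, 0, 128/5, 0, -1024/105, 0, …
L₀ := L_f ⊗_s L_g (sym. prod.), ord ≤ 4.
Differentiate: ansatz ord ≤ ord L₀ ⇒ L.
L = 144 + 40·Dx^2 + Dx^4  (order 4).
h: a_k = -24, 0, 336, 0, -976, 0, 17504/15, 0, -11248/15, …
ICs: h(0) = -24, h′(0) = 0, h′′(0) = 672, h′′′(0) = 0.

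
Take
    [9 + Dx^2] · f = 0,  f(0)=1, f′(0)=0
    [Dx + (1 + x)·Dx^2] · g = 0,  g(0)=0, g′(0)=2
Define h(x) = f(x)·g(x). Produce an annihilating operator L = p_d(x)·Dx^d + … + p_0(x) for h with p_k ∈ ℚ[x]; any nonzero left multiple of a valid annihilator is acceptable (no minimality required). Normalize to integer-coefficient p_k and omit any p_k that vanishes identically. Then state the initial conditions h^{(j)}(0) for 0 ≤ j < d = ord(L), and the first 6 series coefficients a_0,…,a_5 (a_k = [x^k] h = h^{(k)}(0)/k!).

L = (2493 + 10854·x + 17091·x^2 + 11664·x^3 + 2916·x^4) + (612 + 1908·x + 1944·x^2 + 648·x^3)·Dx + (592 + 2484·x + 3834·x^2 + 2592·x^3 + 648·x^4)·Dx^2 + (68 + 212·x + 216·x^2 + 72·x^3)·Dx^3 + (35 + 142·x + 215·x^2 + 144·x^3 + 36·x^4)·Dx^4  (order 4).
h: a_k = 0, 2, -1, -25/3, 4, 83/20, …
ICs: h(0) = 0, h′(0) = 2, h′′(0) = -2, h′′′(0) = -50.

f: a_k = 1, 0, -9/2, 0, 27/8, 0, …
g: a_k = 0, 2, -1, 2/3, -1/2, 2/5, …
f·g: L₀ = L_f ⊗_s L_g, ord ≤ 2·2.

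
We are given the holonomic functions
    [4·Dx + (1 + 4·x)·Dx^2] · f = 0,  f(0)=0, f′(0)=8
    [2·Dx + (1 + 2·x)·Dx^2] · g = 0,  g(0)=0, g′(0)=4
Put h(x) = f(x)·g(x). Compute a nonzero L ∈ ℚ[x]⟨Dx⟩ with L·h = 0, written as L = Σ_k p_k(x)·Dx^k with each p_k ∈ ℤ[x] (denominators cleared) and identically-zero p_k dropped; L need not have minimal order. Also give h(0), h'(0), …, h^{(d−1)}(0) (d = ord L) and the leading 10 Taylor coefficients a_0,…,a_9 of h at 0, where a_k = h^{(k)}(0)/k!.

L = (160 + 768·x + 1024·x^2)·Dx + (264 + 2144·x + 5760·x^2 + 5120·x^3)·Dx^2 + (64 + 720·x + 2976·x^2 + 5376·x^3 + 3584·x^4)·Dx^3 + (3 + 44·x + 252·x^2 + 704·x^3 + 960·x^4 + 512·x^5)·Dx^4  (order 4).
h: a_k = 0, 0, 32, -96, 832/3, -832, 117376/45, -42496/5, 600064/21, -3446272/35, …
ICs: h(0) = 0, h′(0) = 0, h′′(0) = 64, h′′′(0) = -576.

f: a_k = 0, 8, -16, 128/3, -128, 2048/5, -4096/3, 32768/7, -16384, 524288/9, …
g: a_k = 0, 4, -4, 16/3, -8, 64/5, -64/3, 256/7, -64, 1024/9, …
Product ⇒ symmetric product L₀, ord ≤ 4.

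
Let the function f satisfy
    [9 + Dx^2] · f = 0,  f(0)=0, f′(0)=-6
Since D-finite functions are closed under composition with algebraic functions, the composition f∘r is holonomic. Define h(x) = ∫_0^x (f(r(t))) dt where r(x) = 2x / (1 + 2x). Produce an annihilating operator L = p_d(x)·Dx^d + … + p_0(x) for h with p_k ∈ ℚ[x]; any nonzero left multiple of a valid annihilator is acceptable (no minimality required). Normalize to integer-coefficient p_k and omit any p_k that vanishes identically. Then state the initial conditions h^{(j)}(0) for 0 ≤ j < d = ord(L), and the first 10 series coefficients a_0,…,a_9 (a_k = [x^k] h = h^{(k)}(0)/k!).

f: a_k = 0, -6, 0, 9, 0, -81/20, 0, 243/280, 0, -243/2240, …
h₀=f(r): pull back L_f along r ⇒ L₀.
h=∫h₀ ⇒ L = L₀·Dx.
L = 36·Dx + (4 + 24·x + 48·x^2 + 32·x^3)·Dx^2 + (1 + 8·x + 24·x^2 + 32·x^3 + 16·x^4)·Dx^3  (order 3).
h: a_k = 0, 0, -6, 8, 6, -336/5, 1172/5, -4080/7, 38706/35, -20192/15, …
ICs: h(0) = 0, h′(0) = 0, h′′(0) = -12.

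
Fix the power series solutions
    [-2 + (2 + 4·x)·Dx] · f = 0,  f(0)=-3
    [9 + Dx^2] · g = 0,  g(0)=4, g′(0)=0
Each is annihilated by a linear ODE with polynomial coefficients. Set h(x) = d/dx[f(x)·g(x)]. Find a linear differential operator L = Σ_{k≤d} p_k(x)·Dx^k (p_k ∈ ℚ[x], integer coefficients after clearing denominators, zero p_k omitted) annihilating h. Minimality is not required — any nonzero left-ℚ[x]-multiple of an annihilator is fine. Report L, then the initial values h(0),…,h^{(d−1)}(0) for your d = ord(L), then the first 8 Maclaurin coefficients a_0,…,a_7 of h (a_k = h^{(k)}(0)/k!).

f: a_k = -3, -3, 3/2, -3/2, 15/8, -21/8, 63/16, -99/16, …
g: a_k = 4, 0, -18, 0, 27/2, 0, -81/20, 0, …
f·g: L₀ = L_f ⊗_s L_g, ord ≤ 1·2.
h=h₀': d/dx-closure on L₀ ⇒ L.
L = (14 + 84·x + 192·x^2 + 216·x^3 + 108·x^4) + (-1 - 8·x - 18·x^2 - 12·x^3)·Dx + (1 + 7·x + 19·x^2 + 24·x^3 + 12·x^4)·Dx^2  (order 2).
h: a_k = -12, 120, 144, -240, -120, 432/5, 504/5, -3744/35, …
ICs: h(0) = -12, h′(0) = 120.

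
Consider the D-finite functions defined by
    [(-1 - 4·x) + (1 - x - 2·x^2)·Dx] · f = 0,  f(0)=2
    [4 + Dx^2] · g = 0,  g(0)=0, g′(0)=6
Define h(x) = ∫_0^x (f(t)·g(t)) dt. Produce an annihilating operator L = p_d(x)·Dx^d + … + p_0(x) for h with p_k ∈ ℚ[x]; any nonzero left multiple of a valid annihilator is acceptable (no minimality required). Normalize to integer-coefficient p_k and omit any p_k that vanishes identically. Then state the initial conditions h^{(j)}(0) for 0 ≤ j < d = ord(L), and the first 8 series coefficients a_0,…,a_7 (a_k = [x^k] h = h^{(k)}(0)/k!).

L = (4·x + 8·x^2)·Dx + (2 + 8·x)·Dx^2 + (-1 + x + 2·x^2)·Dx^3  (order 3).
h: a_k = 0, 0, 6, 4, 7, 52/5, 274/15, 1068/35, …
ICs: h(0) = 0, h′(0) = 0, h′′(0) = 12.

f: a_k = 2, 2, 6, 10, 22, 42, 86, 170, …
g: a_k = 0, 6, 0, -4, 0, 4/5, 0, -8/105, …
h₀=f·g: eliminate ⇒ L₀, order ≤ 1·2.
∫: right-multiply L₀ by Dx.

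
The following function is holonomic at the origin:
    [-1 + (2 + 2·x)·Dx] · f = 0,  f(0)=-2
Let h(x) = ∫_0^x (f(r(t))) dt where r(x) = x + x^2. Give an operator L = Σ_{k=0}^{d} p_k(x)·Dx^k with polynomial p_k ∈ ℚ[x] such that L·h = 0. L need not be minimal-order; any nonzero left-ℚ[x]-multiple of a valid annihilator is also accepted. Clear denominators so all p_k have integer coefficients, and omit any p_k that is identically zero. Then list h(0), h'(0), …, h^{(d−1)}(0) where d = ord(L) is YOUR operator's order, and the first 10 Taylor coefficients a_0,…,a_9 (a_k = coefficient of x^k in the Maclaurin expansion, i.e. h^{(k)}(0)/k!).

f: a_k = -2, -1, 1/4, -1/8, 5/64, -7/128, 21/512, -33/1024, 429/16384, -715/32768, …
Substitute x→r, Dx→(1/r')Dx; clear ⇒ L₀.
h=∫₀ˣh₀: take L = L₀·Dx.
L = (-1 - 2·x)·Dx + (2 + 2·x + 2·x^2)·Dx^2  (order 2).
h: a_k = 0, -2, -1/2, -1/4, 3/32, -3/320, -5/256, 57/3584, -21/8192, -289/49152, …
ICs: h(0) = 0, h′(0) = -2.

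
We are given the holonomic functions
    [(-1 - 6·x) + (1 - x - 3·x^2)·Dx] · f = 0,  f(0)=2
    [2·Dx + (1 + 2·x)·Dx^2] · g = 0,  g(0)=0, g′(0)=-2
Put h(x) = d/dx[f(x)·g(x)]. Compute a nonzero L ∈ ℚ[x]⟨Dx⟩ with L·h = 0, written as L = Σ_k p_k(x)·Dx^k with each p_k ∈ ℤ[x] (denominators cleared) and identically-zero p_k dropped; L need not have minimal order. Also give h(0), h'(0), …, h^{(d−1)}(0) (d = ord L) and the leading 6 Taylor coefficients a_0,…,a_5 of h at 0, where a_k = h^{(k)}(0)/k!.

f: a_k = 2, 2, 8, 14, 38, 80, …
g: a_k = 0, -2, 2, -8/3, 4, -32/5, …
Product ⇒ symmetric product L₀, ord ≤ 2.
h₀' ⇒ L via d/dx closure of L₀.
L = (26 + 108·x + 162·x^2) + (2 + 28·x + 117·x^2 + 126·x^3)·Dx + (-1 - 4·x + 2·x^2 + 21·x^3 + 18·x^4)·Dx^2  (order 2).
h: a_k = -4, 0, -52, -112/3, -1112/3, -2424/5, …
ICs: h(0) = -4, h′(0) = 0.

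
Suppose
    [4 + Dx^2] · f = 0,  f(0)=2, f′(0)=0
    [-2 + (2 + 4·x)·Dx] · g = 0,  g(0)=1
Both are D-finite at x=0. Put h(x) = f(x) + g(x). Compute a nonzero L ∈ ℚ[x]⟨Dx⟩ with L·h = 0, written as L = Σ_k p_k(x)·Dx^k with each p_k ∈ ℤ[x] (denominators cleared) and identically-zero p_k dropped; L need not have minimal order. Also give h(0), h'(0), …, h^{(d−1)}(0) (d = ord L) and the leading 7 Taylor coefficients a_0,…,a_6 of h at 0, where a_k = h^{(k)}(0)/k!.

f: a_k = 2, 0, -4, 0, 4/3, 0, -8/45, …
g: a_k = 1, 1, -1/2, 1/2, -5/8, 7/8, -21/16, …
h₀=f+g: left-lcm gives L₀, ord ≤ 3.
L = (-28 - 64·x - 64·x^2) + (12 + 88·x + 192·x^2 + 128·x^3)·Dx + (-7 - 16·x - 16·x^2)·Dx^2 + (3 + 22·x + 48·x^2 + 32·x^3)·Dx^3  (order 3).
h: a_k = 3, 1, -9/2, 1/2, 17/24, 7/8, -1073/720, …
ICs: h(0) = 3, h′(0) = 1, h′′(0) = -9.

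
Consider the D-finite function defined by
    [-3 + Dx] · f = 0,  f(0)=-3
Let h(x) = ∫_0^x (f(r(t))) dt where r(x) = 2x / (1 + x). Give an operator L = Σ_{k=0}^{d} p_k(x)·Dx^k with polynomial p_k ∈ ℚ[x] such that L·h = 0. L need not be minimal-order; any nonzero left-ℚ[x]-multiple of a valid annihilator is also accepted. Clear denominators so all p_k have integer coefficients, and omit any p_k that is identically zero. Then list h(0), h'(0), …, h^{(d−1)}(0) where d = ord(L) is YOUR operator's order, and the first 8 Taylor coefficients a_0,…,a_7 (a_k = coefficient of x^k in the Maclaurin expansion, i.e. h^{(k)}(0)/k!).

f: a_k = -3, -9, -27/2, -27/2, -81/8, -243/40, -243/80, -729/560, …
Change of var in L_f (x↦r) gives L₀.
∫: right-multiply L₀ by Dx.
L = -6·Dx + (1 + 2·x + x^2)·Dx^2  (order 2).
h: a_k = 0, -3, -9, -12, -9/2, 18/5, 3/5, -72/35, …
ICs: h(0) = 0, h′(0) = -3.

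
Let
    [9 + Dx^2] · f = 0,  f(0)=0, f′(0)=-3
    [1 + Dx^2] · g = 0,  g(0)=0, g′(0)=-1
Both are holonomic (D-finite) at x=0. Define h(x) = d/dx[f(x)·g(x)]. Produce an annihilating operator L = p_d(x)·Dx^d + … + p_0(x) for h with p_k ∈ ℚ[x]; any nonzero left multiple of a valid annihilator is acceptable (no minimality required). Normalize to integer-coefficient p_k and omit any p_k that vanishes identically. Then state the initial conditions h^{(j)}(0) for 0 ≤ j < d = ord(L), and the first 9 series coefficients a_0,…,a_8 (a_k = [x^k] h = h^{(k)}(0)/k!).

f: a_k = 0, -3, 0, 9/2, 0, -81/40, 0, 243/560, 0, …
g: a_k = 0, -1, 0, 1/6, 0, -1/120, 0, 1/5040, 0, …
h₀=f·g: eliminate ⇒ L₀, order ≤ 2·2.
Differentiate: ansatz ord ≤ ord L₀ ⇒ L.
L = 64 + 20·Dx^2 + Dx^4  (order 4).
h: a_k = 0, 6, 0, -20, 0, 84/5, 0, -136/21, 0, …
ICs: h(0) = 0, h′(0) = 6, h′′(0) = 0, h′′′(0) = -120.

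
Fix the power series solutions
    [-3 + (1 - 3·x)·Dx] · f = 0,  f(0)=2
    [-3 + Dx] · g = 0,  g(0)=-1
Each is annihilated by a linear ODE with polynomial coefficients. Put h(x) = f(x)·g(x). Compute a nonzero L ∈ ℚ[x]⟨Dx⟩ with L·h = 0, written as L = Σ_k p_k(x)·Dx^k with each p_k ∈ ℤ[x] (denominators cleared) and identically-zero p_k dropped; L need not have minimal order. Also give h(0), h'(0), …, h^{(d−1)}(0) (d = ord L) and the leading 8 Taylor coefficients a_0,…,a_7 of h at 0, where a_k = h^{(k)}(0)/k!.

f: a_k = 2, 6, 18, 54, 162, 486, 1458, 4374, …
g: a_k = -1, -3, -9/2, -9/2, -27/8, -81/40, -81/80, -243/560, …
L₀ := L_f ⊗_s L_g (sym. prod.), ord ≤ 1.
L = (6 - 9·x) + (-1 + 3·x)·Dx  (order 1).
h: a_k = -2, -12, -45, -144, -1755/4, -13203/10, -158517/40, -166455/14, …
ICs: h(0) = -2.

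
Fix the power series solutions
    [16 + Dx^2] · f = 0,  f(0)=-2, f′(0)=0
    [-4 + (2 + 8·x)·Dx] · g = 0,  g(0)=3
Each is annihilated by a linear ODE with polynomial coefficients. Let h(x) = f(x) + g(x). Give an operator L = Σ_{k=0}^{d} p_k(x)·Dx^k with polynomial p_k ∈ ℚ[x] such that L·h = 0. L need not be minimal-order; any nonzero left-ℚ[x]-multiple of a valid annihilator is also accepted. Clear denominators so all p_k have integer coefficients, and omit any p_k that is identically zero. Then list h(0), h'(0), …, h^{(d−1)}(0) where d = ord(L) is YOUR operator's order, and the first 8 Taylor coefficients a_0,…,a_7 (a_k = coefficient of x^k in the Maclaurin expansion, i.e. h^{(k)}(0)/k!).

f: a_k = -2, 0, 16, 0, -64/3, 0, 512/45, 0, …
g: a_k = 3, 6, -6, 12, -30, 84, -252, 792, …
L₀ := lclm(L_f,L_g); ord L₀ ≤ 2+1.
L = (-224 - 1024·x - 2048·x^2) + (48 + 704·x + 3072·x^2 + 4096·x^3)·Dx + (-14 - 64·x - 128·x^2)·Dx^2 + (3 + 44·x + 192·x^2 + 256·x^3)·Dx^3  (order 3).
h: a_k = 1, 6, 10, 12, -154/3, 84, -10828/45, 792, …
ICs: h(0) = 1, h′(0) = 6, h′′(0) = 20.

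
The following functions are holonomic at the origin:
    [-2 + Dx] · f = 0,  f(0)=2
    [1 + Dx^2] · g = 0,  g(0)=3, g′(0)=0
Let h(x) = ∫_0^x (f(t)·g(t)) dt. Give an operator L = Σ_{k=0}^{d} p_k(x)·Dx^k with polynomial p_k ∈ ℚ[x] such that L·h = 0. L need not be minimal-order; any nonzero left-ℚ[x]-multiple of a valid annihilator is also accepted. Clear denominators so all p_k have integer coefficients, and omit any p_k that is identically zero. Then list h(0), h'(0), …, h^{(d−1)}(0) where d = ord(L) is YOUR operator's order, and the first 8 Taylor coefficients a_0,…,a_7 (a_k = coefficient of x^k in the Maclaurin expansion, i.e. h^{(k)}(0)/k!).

f: a_k = 2, 4, 4, 8/3, 4/3, 8/15, 8/45, 16/315, …
g: a_k = 3, 0, -3/2, 0, 1/8, 0, -1/240, 0, …
Sym-product of L_f,L_g gives L₀ (≤ ord 2).
Integrate: L := L₀·Dx.
L = 5·Dx - 4·Dx^2 + Dx^3  (order 3).
h: a_k = 0, 6, 6, 3, 1/2, -7/20, -19/60, -39/280, …
ICs: h(0) = 0, h′(0) = 6, h′′(0) = 12.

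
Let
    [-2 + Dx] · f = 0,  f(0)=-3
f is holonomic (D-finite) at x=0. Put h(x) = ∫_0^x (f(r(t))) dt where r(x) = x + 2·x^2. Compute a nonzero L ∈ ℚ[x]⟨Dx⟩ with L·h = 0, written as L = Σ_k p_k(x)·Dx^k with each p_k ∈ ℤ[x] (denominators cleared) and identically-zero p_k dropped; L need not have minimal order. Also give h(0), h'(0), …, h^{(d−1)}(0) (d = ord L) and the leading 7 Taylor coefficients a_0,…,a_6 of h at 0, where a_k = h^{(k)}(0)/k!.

L = (-2 - 8·x)·Dx + Dx^2  (order 2).
h: a_k = 0, -3, -3, -6, -7, -10, -54/5, …
ICs: h(0) = 0, h′(0) = -3.

f: a_k = -3, -6, -6, -4, -2, -4/5, -4/15, …
Change of var in L_f (x↦r) gives L₀.
h=∫₀ˣh₀: take L = L₀·Dx.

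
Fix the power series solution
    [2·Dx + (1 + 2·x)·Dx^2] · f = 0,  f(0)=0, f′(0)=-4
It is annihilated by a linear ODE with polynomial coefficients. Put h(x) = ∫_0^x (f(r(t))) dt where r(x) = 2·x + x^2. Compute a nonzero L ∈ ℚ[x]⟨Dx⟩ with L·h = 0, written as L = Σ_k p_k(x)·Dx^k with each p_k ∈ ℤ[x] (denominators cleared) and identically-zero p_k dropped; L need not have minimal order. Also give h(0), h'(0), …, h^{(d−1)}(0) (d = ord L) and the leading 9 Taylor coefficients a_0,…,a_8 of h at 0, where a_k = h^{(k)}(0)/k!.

f: a_k = 0, -4, 4, -16/3, 8, -64/5, 64/3, -256/7, 64, …
h₀=f(r): pull back L_f along r ⇒ L₀.
h=∫h₀ ⇒ L = L₀·Dx.
L = (3 + 4·x + 2·x^2)·Dx^2 + (1 + 5·x + 6·x^2 + 2·x^3)·Dx^3  (order 3).
h: a_k = 0, 0, -4, 4, -20/3, 68/5, -464/15, 528/7, -1352/7, …
ICs: h(0) = 0, h′(0) = 0, h′′(0) = -8.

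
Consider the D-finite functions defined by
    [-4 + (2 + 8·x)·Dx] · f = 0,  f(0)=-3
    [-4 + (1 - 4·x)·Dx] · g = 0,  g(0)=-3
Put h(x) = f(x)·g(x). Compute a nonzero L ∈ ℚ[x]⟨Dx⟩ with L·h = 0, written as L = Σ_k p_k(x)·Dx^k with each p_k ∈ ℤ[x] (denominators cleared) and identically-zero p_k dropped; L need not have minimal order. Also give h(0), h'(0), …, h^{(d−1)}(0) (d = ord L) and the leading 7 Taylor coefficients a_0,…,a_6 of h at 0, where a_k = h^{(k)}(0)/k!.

f: a_k = -3, -6, 6, -12, 30, -84, 252, …
g: a_k = -3, -12, -48, -192, -768, -3072, -12288, …
h₀=f·g: eliminate ⇒ L₀, order ≤ 1·1.
L = (6 + 8·x) + (-1 + 16·x^2)·Dx  (order 1).
h: a_k = 9, 54, 198, 828, 3222, 13140, 51804, …
ICs: h(0) = 9.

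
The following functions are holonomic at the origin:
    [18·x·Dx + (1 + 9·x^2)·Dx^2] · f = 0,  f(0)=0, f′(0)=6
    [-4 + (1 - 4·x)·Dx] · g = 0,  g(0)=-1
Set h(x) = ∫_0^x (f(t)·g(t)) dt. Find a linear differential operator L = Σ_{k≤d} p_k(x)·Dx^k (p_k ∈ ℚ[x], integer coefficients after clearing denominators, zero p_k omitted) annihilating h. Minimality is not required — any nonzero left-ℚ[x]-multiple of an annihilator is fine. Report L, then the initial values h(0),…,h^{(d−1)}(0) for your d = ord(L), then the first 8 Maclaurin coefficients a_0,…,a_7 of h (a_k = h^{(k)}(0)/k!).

f: a_k = 0, 6, 0, -18, 0, 486/5, 0, -4374/7, …
g: a_k = -1, -4, -16, -64, -256, -1024, -4096, -16384, …
Product ⇒ symmetric product L₀, ord ≤ 2.
∫: right-multiply L₀ by Dx.
L = 72·x·Dx + (8 - 18·x + 144·x^2)·Dx^2 + (-1 + 4·x - 9·x^2 + 36·x^3)·Dx^3  (order 3).
h: a_k = 0, 0, -3, -8, -39/2, -312/5, -1121/5, -26904/35, …
ICs: h(0) = 0, h′(0) = 0, h′′(0) = -6.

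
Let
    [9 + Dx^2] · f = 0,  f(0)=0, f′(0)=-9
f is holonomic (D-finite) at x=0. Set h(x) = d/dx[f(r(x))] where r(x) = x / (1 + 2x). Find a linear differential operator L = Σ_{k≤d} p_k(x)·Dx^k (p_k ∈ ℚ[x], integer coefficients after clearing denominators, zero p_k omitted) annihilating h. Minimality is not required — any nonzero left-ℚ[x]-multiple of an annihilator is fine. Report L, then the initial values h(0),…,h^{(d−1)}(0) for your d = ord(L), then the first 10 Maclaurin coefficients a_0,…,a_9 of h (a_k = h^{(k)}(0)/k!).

L = (33 + 96·x + 96·x^2) + (12 + 72·x + 144·x^2 + 96·x^3)·Dx + (1 + 8·x + 24·x^2 + 32·x^3 + 16·x^4)·Dx^2  (order 2).
h: a_k = -9, 36, -135/2, -36, 6957/8, -8775/2, 1288449/80, -249489/5, 122811795/896, -76109535/224, …
ICs: h(0) = -9, h′(0) = 36.

f: a_k = 0, -9, 0, 27/2, 0, -243/40, 0, 729/560, 0, -729/4480, …
L₀ from L_f via x↦r, Dx↦r'^{-1}Dx.
h₀' ⇒ L via d/dx closure of L₀.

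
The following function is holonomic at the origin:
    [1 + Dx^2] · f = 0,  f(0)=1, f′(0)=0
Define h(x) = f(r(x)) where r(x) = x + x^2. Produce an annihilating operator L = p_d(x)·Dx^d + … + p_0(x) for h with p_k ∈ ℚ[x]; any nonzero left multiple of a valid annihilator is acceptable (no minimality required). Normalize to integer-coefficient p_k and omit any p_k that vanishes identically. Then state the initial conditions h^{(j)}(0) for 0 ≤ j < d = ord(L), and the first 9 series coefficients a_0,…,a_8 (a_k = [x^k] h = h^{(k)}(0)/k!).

L = (1 + 6·x + 12·x^2 + 8·x^3) - 2·Dx + (1 + 2·x)·Dx^2  (order 2).
h: a_k = 1, 0, -1/2, -1, -11/24, 1/6, 179/720, 19/120, 841/40320, …
ICs: h(0) = 1, h′(0) = 0.

f: a_k = 1, 0, -1/2, 0, 1/24, 0, -1/720, 0, 1/40320, …
f∘r: x↦r, Dx↦Dx/r' in L_f ⇒ L₀.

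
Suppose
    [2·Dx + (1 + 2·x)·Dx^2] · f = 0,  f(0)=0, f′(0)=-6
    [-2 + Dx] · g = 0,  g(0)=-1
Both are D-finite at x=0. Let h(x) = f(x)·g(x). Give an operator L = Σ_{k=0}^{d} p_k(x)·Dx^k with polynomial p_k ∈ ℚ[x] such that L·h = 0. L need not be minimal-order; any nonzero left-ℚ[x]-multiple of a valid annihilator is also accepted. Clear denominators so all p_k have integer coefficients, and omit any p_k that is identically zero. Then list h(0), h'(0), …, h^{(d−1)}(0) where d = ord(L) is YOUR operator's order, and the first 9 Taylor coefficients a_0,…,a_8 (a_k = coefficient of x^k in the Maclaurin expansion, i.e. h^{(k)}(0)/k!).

L = 8·x + (-2 - 8·x)·Dx + (1 + 2·x)·Dx^2  (order 2).
h: a_k = 0, 6, 6, 8, 0, 36/5, -28/3, 368/21, -464/15, …
ICs: h(0) = 0, h′(0) = 6.

f: a_k = 0, -6, 6, -8, 12, -96/5, 32, -384/7, 96, …
g: a_k = -1, -2, -2, -4/3, -2/3, -4/15, -4/45, -8/315, -2/315, …
Sym-product of L_f,L_g gives L₀ (≤ ord 2).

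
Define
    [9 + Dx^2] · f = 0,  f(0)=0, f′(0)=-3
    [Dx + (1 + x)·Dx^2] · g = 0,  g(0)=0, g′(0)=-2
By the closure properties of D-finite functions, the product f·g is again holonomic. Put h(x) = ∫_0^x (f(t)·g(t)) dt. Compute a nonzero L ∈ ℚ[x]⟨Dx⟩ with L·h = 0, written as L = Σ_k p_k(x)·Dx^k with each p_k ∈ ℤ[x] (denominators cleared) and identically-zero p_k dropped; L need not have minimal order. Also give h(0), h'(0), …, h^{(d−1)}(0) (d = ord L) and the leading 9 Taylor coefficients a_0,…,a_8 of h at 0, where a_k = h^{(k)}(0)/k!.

f: a_k = 0, -3, 0, 9/2, 0, -81/40, 0, 243/560, 0, …
g: a_k = 0, -2, 1, -2/3, 1/2, -2/5, 1/3, -2/7, 1/4, …
L₀ := L_f ⊗_s L_g (sym. prod.), ord ≤ 4.
h=∫h₀ ⇒ L = L₀·Dx.
L = (2493 + 10854·x + 17091·x^2 + 11664·x^3 + 2916·x^4)·Dx + (612 + 1908·x + 1944·x^2 + 648·x^3)·Dx^2 + (592 + 2484·x + 3834·x^2 + 2592·x^3 + 648·x^4)·Dx^3 + (68 + 212·x + 216·x^2 + 72·x^3)·Dx^4 + (35 + 142·x + 215·x^2 + 144·x^3 + 36·x^4)·Dx^5  (order 5).
h: a_k = 0, 0, 0, 2, -3/4, -7/5, 1/2, 9/28, -31/320, …
ICs: h(0) = 0, h′(0) = 0, h′′(0) = 0, h′′′(0) = 12, h′′′′(0) = -18.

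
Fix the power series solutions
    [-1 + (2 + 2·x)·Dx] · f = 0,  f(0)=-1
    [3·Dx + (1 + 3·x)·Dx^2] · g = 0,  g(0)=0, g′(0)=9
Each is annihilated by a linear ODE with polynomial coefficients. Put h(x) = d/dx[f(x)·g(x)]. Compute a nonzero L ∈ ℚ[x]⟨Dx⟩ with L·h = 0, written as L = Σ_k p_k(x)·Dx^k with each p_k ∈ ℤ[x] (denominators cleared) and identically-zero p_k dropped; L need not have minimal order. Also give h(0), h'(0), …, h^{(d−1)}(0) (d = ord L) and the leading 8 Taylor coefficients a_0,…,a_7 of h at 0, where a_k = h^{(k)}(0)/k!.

f: a_k = -1, -1/2, 1/8, -1/16, 5/128, -7/256, 21/1024, -33/2048, …
g: a_k = 0, 9, -27/2, 27, -243/4, 729/5, -729/2, 6561/7, …
Sym-product of L_f,L_g gives L₀ (≤ ord 2).
h=h₀': d/dx-closure on L₀ ⇒ L.
L = (-13 - 6·x + 3·x^2) + (-32 - 56·x + 24·x^3)·Dx + (-4 - 16·x - 8·x^2 + 16·x^3 + 12·x^4)·Dx^2  (order 2).
h: a_k = -9, 18, -459/8, 180, -70947/128, 540567/320, -26213571/5120, 34648749/2240, …
ICs: h(0) = -9, h′(0) = 18.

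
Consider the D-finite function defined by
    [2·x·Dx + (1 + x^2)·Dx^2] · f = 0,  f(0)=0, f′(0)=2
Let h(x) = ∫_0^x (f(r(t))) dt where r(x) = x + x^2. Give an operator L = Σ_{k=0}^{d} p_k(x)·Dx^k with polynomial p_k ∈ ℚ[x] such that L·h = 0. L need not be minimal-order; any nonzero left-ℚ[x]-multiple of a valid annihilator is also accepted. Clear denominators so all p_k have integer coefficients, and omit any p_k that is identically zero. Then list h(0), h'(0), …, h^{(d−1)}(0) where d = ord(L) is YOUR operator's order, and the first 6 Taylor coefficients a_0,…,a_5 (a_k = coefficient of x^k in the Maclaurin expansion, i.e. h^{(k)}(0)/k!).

f: a_k = 0, 2, 0, -2/3, 0, 2/5, …
Substitute x→r, Dx→(1/r')Dx; clear ⇒ L₀.
h=∫h₀ ⇒ L = L₀·Dx.
L = (-2 + 2·x + 8·x^2 + 12·x^3 + 6·x^4)·Dx^2 + (1 + 2·x + x^2 + 4·x^3 + 5·x^4 + 2·x^5)·Dx^3  (order 3).
h: a_k = 0, 0, 1, 2/3, -1/6, -2/5, …
ICs: h(0) = 0, h′(0) = 0, h′′(0) = 2.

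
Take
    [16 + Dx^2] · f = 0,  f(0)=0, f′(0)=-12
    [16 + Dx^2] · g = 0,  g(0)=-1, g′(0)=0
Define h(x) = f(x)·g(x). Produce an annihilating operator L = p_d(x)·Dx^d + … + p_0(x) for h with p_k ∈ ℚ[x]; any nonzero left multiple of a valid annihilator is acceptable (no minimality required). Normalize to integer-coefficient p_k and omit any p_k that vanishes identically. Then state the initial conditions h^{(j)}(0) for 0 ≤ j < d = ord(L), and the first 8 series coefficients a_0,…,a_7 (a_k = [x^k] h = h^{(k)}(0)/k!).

f: a_k = 0, -12, 0, 32, 0, -128/5, 0, 1024/105, …
g: a_k = -1, 0, 8, 0, -32/3, 0, 256/45, 0, …
f·g: L₀ = L_f ⊗_s L_g, ord ≤ 2·2.
L = 64·Dx + Dx^3  (order 3).
h: a_k = 0, 12, 0, -128, 0, 2048/5, 0, -65536/105, …
ICs: h(0) = 0, h′(0) = 12, h′′(0) = 0.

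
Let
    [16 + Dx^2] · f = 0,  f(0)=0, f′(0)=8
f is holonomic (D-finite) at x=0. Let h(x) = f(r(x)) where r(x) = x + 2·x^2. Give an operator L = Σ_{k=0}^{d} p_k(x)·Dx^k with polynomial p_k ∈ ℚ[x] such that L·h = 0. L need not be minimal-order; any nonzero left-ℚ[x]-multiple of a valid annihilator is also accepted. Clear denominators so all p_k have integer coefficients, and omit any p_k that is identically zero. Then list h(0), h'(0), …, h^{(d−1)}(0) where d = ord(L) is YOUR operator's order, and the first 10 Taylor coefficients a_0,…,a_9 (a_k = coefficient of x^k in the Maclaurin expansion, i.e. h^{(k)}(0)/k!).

L = (16 + 192·x + 768·x^2 + 1024·x^3) - 4·Dx + (1 + 4·x)·Dx^2  (order 2).
h: a_k = 0, 8, 16, -64/3, -128, -3584/15, 0, 212992/315, 57344/45, 2326528/2835, …
ICs: h(0) = 0, h′(0) = 8.

f: a_k = 0, 8, 0, -64/3, 0, 256/15, 0, -2048/315, 0, 4096/2835, …
h₀=f(r): pull back L_f along r ⇒ L₀.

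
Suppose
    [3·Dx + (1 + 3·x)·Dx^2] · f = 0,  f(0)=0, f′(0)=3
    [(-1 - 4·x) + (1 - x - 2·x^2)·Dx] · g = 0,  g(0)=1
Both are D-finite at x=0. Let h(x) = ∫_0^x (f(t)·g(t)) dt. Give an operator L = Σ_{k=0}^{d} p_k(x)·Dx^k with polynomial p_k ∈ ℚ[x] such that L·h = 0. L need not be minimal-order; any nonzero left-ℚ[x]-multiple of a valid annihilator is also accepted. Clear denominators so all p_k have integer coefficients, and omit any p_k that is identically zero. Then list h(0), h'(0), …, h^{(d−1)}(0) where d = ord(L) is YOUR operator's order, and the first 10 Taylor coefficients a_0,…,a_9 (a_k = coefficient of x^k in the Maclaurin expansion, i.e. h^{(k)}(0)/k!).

f: a_k = 0, 3, -9/2, 9, -81/4, 243/5, -243/2, 2187/7, -6561/8, 2187, …
g: a_k = 1, 1, 3, 5, 11, 21, 43, 85, 171, 341, …
f·g: L₀ = L_f ⊗_s L_g, ord ≤ 2·1.
h=∫h₀ ⇒ L = L₀·Dx.
L = (7 + 24·x)·Dx + (-1 + 17·x + 30·x^2)·Dx^2 + (-1 - 2·x + 5·x^2 + 6·x^3)·Dx^3  (order 3).
h: a_k = 0, 0, 3/2, -1/2, 27/8, -39/20, 439/40, -1503/140, 51657/1120, -11227/168, …
ICs: h(0) = 0, h′(0) = 0, h′′(0) = 3.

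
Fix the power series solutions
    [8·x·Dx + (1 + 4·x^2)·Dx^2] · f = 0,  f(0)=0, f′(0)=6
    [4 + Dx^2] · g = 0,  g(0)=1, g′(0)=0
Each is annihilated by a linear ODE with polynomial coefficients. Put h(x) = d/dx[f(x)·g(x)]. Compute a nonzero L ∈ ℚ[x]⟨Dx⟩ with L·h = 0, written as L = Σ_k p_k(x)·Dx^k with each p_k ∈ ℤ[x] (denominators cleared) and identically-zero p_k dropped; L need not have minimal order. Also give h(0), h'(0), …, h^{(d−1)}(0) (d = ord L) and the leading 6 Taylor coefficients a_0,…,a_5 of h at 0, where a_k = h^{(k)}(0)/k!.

L = (880 + 9408·x^2 + 59008·x^4 + 49152·x^6 + 24576·x^8 + 16384·x^10 + 32768·x^12) + (544·x + 9088·x^3 + 35840·x^5 + 40960·x^7 + 40960·x^9 + 32768·x^11)·Dx + (240 + 2720·x^2 + 17088·x^4 + 18944·x^6 + 16384·x^8 + 16384·x^10 + 16384·x^12)·Dx^2 + (136·x + 2272·x^3 + 8960·x^5 + 10240·x^7 + 10240·x^9 + 8192·x^11)·Dx^3 + (5 + 92·x^2 + 584·x^4 + 1664·x^6 + 2560·x^8 + 3072·x^10 + 2048·x^12)·Dx^4  (order 4).
h: a_k = 6, 0, -60, 0, 196, 0, …
ICs: h(0) = 6, h′(0) = 0, h′′(0) = -120, h′′′(0) = 0.

f: a_k = 0, 6, 0, -8, 0, 96/5, …
g: a_k = 1, 0, -2, 0, 2/3, 0, …
h₀=f·g: eliminate ⇒ L₀, order ≤ 2·2.
h₀' ⇒ L via d/dx closure of L₀.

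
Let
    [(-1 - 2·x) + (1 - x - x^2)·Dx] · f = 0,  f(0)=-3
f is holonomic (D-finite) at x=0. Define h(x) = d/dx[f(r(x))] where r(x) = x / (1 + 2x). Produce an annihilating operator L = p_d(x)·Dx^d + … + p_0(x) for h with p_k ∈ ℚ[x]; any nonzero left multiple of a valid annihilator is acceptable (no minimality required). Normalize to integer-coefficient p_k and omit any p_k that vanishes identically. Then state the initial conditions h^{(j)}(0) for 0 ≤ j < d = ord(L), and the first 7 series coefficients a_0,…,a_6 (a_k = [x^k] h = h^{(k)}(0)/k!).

L = (-6·x - 18·x^2 - 16·x^3) + (-1 - 9·x - 27·x^2 - 30·x^3 - 8·x^4)·Dx  (order 1).
h: a_k = -3, 0, 9, -36, 120, -378, 1155, …
ICs: h(0) = -3.

f: a_k = -3, -3, -6, -9, -15, -24, -39, …
Change of var in L_f (x↦r) gives L₀.
Differentiate: ansatz ord ≤ ord L₀ ⇒ L.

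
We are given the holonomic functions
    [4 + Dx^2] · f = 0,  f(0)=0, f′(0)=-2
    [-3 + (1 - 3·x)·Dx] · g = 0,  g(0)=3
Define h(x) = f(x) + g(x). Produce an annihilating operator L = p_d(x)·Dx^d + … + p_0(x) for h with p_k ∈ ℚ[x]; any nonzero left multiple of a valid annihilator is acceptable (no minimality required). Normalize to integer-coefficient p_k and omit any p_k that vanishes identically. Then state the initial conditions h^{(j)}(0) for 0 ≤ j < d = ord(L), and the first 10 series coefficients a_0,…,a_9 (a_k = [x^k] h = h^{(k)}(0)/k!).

f: a_k = 0, -2, 0, 4/3, 0, -4/15, 0, 8/315, 0, -4/2835, …
g: a_k = 3, 9, 27, 81, 243, 729, 2187, 6561, 19683, 59049, …
h₀=f+g: left-lcm gives L₀, ord ≤ 3.
L = (-348 + 144·x - 216·x^2) + (44 - 180·x + 216·x^2 - 216·x^3)·Dx + (-87 + 36·x - 54·x^2)·Dx^2 + (11 - 45·x + 54·x^2 - 54·x^3)·Dx^3  (order 3).
h: a_k = 3, 7, 27, 247/3, 243, 10931/15, 2187, 2066723/315, 19683, 167403911/2835, …
ICs: h(0) = 3, h′(0) = 7, h′′(0) = 54.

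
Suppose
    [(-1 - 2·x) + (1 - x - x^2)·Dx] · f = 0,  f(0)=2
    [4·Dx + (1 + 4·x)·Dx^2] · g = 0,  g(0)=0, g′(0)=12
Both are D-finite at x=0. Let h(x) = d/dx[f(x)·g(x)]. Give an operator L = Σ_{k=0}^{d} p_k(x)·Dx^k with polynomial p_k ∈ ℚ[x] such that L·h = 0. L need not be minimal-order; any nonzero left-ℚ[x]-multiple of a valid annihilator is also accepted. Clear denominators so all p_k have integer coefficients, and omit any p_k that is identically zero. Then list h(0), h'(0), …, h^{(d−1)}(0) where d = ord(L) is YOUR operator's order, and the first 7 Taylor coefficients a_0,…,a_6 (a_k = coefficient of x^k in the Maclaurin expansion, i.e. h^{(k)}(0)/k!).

f: a_k = 2, 2, 4, 6, 10, 16, 26, …
g: a_k = 0, 12, -24, 64, -192, 3072/5, -2048, …
f·g: L₀ = L_f ⊗_s L_g, ord ≤ 1·2.
h=h₀': d/dx-closure on L₀ ⇒ L.
L = (82 + 216·x + 288·x^2) + (-7 + 62·x + 264·x^2 + 224·x^3)·Dx + (-3 - 17·x - 9·x^2 + 52·x^3 + 32·x^4)·Dx^2  (order 2).
h: a_k = 24, -48, 384, -1120, 5384, -98976/5, 413736/5, …
ICs: h(0) = 24, h′(0) = -48.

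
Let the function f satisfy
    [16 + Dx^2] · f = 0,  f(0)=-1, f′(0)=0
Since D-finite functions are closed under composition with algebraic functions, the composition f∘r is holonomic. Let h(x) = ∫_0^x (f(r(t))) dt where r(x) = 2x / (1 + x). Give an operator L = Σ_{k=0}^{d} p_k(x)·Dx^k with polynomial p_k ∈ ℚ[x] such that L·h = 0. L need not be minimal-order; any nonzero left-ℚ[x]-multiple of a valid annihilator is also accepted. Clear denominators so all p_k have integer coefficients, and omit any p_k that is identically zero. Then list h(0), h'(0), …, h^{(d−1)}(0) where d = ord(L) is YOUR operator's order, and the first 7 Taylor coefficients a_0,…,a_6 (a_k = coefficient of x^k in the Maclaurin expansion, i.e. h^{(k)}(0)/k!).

f: a_k = -1, 0, 8, 0, -32/3, 0, 256/45, …
Change of var in L_f (x↦r) gives L₀.
Integrate: L := L₀·Dx.
L = 64·Dx + (2 + 6·x + 6·x^2 + 2·x^3)·Dx^2 + (1 + 4·x + 6·x^2 + 4·x^3 + x^4)·Dx^3  (order 3).
h: a_k = 0, -1, 0, 32/3, -16, -224/15, 832/9, …
ICs: h(0) = 0, h′(0) = -1, h′′(0) = 0.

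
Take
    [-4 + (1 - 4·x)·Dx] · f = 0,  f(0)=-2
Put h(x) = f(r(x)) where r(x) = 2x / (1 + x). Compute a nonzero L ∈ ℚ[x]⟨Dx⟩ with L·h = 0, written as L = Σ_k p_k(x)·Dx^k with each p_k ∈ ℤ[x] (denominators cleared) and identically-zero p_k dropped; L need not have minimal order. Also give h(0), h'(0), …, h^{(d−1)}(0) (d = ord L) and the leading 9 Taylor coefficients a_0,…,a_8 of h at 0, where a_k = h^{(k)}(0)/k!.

f: a_k = -2, -8, -32, -128, -512, -2048, -8192, -32768, -131072, …
h₀=f(r): pull back L_f along r ⇒ L₀.
L = 8 + (-1 + 6·x + 7·x^2)·Dx  (order 1).
h: a_k = -2, -16, -112, -784, -5488, -38416, -268912, -1882384, -13176688, …
ICs: h(0) = -2.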